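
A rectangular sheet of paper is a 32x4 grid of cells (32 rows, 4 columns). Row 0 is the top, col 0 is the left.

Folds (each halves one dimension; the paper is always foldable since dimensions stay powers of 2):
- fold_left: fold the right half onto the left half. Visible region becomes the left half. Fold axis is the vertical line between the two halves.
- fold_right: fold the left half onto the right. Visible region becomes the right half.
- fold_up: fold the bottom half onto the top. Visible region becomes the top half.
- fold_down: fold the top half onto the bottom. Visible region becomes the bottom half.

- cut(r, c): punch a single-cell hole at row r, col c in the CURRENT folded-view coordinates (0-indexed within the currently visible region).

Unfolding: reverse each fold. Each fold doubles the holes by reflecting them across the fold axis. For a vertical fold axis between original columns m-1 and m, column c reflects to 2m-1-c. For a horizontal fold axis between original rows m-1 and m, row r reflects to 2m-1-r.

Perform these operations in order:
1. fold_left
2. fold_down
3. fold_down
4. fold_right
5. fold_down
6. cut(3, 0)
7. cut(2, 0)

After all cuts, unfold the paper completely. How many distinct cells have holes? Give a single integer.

Answer: 64

Derivation:
Op 1 fold_left: fold axis v@2; visible region now rows[0,32) x cols[0,2) = 32x2
Op 2 fold_down: fold axis h@16; visible region now rows[16,32) x cols[0,2) = 16x2
Op 3 fold_down: fold axis h@24; visible region now rows[24,32) x cols[0,2) = 8x2
Op 4 fold_right: fold axis v@1; visible region now rows[24,32) x cols[1,2) = 8x1
Op 5 fold_down: fold axis h@28; visible region now rows[28,32) x cols[1,2) = 4x1
Op 6 cut(3, 0): punch at orig (31,1); cuts so far [(31, 1)]; region rows[28,32) x cols[1,2) = 4x1
Op 7 cut(2, 0): punch at orig (30,1); cuts so far [(30, 1), (31, 1)]; region rows[28,32) x cols[1,2) = 4x1
Unfold 1 (reflect across h@28): 4 holes -> [(24, 1), (25, 1), (30, 1), (31, 1)]
Unfold 2 (reflect across v@1): 8 holes -> [(24, 0), (24, 1), (25, 0), (25, 1), (30, 0), (30, 1), (31, 0), (31, 1)]
Unfold 3 (reflect across h@24): 16 holes -> [(16, 0), (16, 1), (17, 0), (17, 1), (22, 0), (22, 1), (23, 0), (23, 1), (24, 0), (24, 1), (25, 0), (25, 1), (30, 0), (30, 1), (31, 0), (31, 1)]
Unfold 4 (reflect across h@16): 32 holes -> [(0, 0), (0, 1), (1, 0), (1, 1), (6, 0), (6, 1), (7, 0), (7, 1), (8, 0), (8, 1), (9, 0), (9, 1), (14, 0), (14, 1), (15, 0), (15, 1), (16, 0), (16, 1), (17, 0), (17, 1), (22, 0), (22, 1), (23, 0), (23, 1), (24, 0), (24, 1), (25, 0), (25, 1), (30, 0), (30, 1), (31, 0), (31, 1)]
Unfold 5 (reflect across v@2): 64 holes -> [(0, 0), (0, 1), (0, 2), (0, 3), (1, 0), (1, 1), (1, 2), (1, 3), (6, 0), (6, 1), (6, 2), (6, 3), (7, 0), (7, 1), (7, 2), (7, 3), (8, 0), (8, 1), (8, 2), (8, 3), (9, 0), (9, 1), (9, 2), (9, 3), (14, 0), (14, 1), (14, 2), (14, 3), (15, 0), (15, 1), (15, 2), (15, 3), (16, 0), (16, 1), (16, 2), (16, 3), (17, 0), (17, 1), (17, 2), (17, 3), (22, 0), (22, 1), (22, 2), (22, 3), (23, 0), (23, 1), (23, 2), (23, 3), (24, 0), (24, 1), (24, 2), (24, 3), (25, 0), (25, 1), (25, 2), (25, 3), (30, 0), (30, 1), (30, 2), (30, 3), (31, 0), (31, 1), (31, 2), (31, 3)]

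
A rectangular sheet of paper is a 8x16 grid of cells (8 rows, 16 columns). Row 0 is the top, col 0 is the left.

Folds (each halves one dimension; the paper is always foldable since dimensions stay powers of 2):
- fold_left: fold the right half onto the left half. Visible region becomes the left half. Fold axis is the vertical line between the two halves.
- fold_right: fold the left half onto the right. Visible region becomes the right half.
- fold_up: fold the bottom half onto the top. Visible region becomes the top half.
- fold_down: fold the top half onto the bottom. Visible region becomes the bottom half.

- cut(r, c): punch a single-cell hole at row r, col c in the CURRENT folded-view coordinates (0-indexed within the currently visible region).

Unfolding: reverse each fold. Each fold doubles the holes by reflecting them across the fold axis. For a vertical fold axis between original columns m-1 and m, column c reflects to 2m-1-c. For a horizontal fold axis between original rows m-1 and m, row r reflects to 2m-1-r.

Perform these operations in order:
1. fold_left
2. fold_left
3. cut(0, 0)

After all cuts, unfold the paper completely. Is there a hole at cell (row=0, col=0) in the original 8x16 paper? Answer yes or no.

Op 1 fold_left: fold axis v@8; visible region now rows[0,8) x cols[0,8) = 8x8
Op 2 fold_left: fold axis v@4; visible region now rows[0,8) x cols[0,4) = 8x4
Op 3 cut(0, 0): punch at orig (0,0); cuts so far [(0, 0)]; region rows[0,8) x cols[0,4) = 8x4
Unfold 1 (reflect across v@4): 2 holes -> [(0, 0), (0, 7)]
Unfold 2 (reflect across v@8): 4 holes -> [(0, 0), (0, 7), (0, 8), (0, 15)]
Holes: [(0, 0), (0, 7), (0, 8), (0, 15)]

Answer: yes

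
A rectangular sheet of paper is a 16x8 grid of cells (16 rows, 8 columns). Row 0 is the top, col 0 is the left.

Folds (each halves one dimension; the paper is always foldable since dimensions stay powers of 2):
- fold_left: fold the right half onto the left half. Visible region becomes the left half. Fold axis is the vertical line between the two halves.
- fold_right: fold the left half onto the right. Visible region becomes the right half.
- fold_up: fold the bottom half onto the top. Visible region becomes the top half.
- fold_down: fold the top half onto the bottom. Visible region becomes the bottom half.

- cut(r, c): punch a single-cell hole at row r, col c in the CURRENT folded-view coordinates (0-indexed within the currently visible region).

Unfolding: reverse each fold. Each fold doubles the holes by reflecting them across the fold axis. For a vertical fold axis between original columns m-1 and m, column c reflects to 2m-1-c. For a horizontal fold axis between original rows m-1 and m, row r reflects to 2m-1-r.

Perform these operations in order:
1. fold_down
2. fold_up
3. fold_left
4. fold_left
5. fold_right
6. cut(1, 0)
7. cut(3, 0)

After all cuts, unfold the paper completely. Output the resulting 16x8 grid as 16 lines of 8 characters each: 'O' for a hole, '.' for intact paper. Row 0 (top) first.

Answer: ........
OOOOOOOO
........
OOOOOOOO
OOOOOOOO
........
OOOOOOOO
........
........
OOOOOOOO
........
OOOOOOOO
OOOOOOOO
........
OOOOOOOO
........

Derivation:
Op 1 fold_down: fold axis h@8; visible region now rows[8,16) x cols[0,8) = 8x8
Op 2 fold_up: fold axis h@12; visible region now rows[8,12) x cols[0,8) = 4x8
Op 3 fold_left: fold axis v@4; visible region now rows[8,12) x cols[0,4) = 4x4
Op 4 fold_left: fold axis v@2; visible region now rows[8,12) x cols[0,2) = 4x2
Op 5 fold_right: fold axis v@1; visible region now rows[8,12) x cols[1,2) = 4x1
Op 6 cut(1, 0): punch at orig (9,1); cuts so far [(9, 1)]; region rows[8,12) x cols[1,2) = 4x1
Op 7 cut(3, 0): punch at orig (11,1); cuts so far [(9, 1), (11, 1)]; region rows[8,12) x cols[1,2) = 4x1
Unfold 1 (reflect across v@1): 4 holes -> [(9, 0), (9, 1), (11, 0), (11, 1)]
Unfold 2 (reflect across v@2): 8 holes -> [(9, 0), (9, 1), (9, 2), (9, 3), (11, 0), (11, 1), (11, 2), (11, 3)]
Unfold 3 (reflect across v@4): 16 holes -> [(9, 0), (9, 1), (9, 2), (9, 3), (9, 4), (9, 5), (9, 6), (9, 7), (11, 0), (11, 1), (11, 2), (11, 3), (11, 4), (11, 5), (11, 6), (11, 7)]
Unfold 4 (reflect across h@12): 32 holes -> [(9, 0), (9, 1), (9, 2), (9, 3), (9, 4), (9, 5), (9, 6), (9, 7), (11, 0), (11, 1), (11, 2), (11, 3), (11, 4), (11, 5), (11, 6), (11, 7), (12, 0), (12, 1), (12, 2), (12, 3), (12, 4), (12, 5), (12, 6), (12, 7), (14, 0), (14, 1), (14, 2), (14, 3), (14, 4), (14, 5), (14, 6), (14, 7)]
Unfold 5 (reflect across h@8): 64 holes -> [(1, 0), (1, 1), (1, 2), (1, 3), (1, 4), (1, 5), (1, 6), (1, 7), (3, 0), (3, 1), (3, 2), (3, 3), (3, 4), (3, 5), (3, 6), (3, 7), (4, 0), (4, 1), (4, 2), (4, 3), (4, 4), (4, 5), (4, 6), (4, 7), (6, 0), (6, 1), (6, 2), (6, 3), (6, 4), (6, 5), (6, 6), (6, 7), (9, 0), (9, 1), (9, 2), (9, 3), (9, 4), (9, 5), (9, 6), (9, 7), (11, 0), (11, 1), (11, 2), (11, 3), (11, 4), (11, 5), (11, 6), (11, 7), (12, 0), (12, 1), (12, 2), (12, 3), (12, 4), (12, 5), (12, 6), (12, 7), (14, 0), (14, 1), (14, 2), (14, 3), (14, 4), (14, 5), (14, 6), (14, 7)]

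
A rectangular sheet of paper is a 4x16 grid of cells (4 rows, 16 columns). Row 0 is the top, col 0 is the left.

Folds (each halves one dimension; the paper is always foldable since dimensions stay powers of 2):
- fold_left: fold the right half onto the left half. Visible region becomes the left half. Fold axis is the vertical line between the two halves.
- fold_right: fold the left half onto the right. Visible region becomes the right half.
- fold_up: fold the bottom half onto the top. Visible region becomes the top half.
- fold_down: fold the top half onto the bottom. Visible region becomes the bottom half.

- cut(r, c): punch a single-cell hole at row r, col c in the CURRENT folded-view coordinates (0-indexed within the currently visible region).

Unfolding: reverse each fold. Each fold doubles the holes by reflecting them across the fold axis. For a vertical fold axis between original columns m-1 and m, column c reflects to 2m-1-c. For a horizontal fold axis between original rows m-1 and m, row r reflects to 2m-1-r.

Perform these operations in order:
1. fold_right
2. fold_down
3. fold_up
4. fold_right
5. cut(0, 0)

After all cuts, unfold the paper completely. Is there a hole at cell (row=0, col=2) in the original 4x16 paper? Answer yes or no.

Op 1 fold_right: fold axis v@8; visible region now rows[0,4) x cols[8,16) = 4x8
Op 2 fold_down: fold axis h@2; visible region now rows[2,4) x cols[8,16) = 2x8
Op 3 fold_up: fold axis h@3; visible region now rows[2,3) x cols[8,16) = 1x8
Op 4 fold_right: fold axis v@12; visible region now rows[2,3) x cols[12,16) = 1x4
Op 5 cut(0, 0): punch at orig (2,12); cuts so far [(2, 12)]; region rows[2,3) x cols[12,16) = 1x4
Unfold 1 (reflect across v@12): 2 holes -> [(2, 11), (2, 12)]
Unfold 2 (reflect across h@3): 4 holes -> [(2, 11), (2, 12), (3, 11), (3, 12)]
Unfold 3 (reflect across h@2): 8 holes -> [(0, 11), (0, 12), (1, 11), (1, 12), (2, 11), (2, 12), (3, 11), (3, 12)]
Unfold 4 (reflect across v@8): 16 holes -> [(0, 3), (0, 4), (0, 11), (0, 12), (1, 3), (1, 4), (1, 11), (1, 12), (2, 3), (2, 4), (2, 11), (2, 12), (3, 3), (3, 4), (3, 11), (3, 12)]
Holes: [(0, 3), (0, 4), (0, 11), (0, 12), (1, 3), (1, 4), (1, 11), (1, 12), (2, 3), (2, 4), (2, 11), (2, 12), (3, 3), (3, 4), (3, 11), (3, 12)]

Answer: no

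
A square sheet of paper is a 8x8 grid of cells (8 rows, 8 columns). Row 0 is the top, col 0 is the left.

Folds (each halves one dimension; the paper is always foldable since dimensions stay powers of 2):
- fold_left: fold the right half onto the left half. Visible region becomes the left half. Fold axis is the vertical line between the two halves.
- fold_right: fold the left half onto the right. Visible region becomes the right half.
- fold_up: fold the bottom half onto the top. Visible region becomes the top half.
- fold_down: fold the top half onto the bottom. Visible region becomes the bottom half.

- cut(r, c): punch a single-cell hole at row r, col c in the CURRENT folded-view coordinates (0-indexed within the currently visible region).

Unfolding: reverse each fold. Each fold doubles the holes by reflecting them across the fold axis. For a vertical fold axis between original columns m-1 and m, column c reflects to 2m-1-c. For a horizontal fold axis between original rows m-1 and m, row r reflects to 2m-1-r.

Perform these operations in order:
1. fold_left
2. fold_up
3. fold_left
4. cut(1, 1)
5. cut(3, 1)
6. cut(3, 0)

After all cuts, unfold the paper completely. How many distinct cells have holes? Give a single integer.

Op 1 fold_left: fold axis v@4; visible region now rows[0,8) x cols[0,4) = 8x4
Op 2 fold_up: fold axis h@4; visible region now rows[0,4) x cols[0,4) = 4x4
Op 3 fold_left: fold axis v@2; visible region now rows[0,4) x cols[0,2) = 4x2
Op 4 cut(1, 1): punch at orig (1,1); cuts so far [(1, 1)]; region rows[0,4) x cols[0,2) = 4x2
Op 5 cut(3, 1): punch at orig (3,1); cuts so far [(1, 1), (3, 1)]; region rows[0,4) x cols[0,2) = 4x2
Op 6 cut(3, 0): punch at orig (3,0); cuts so far [(1, 1), (3, 0), (3, 1)]; region rows[0,4) x cols[0,2) = 4x2
Unfold 1 (reflect across v@2): 6 holes -> [(1, 1), (1, 2), (3, 0), (3, 1), (3, 2), (3, 3)]
Unfold 2 (reflect across h@4): 12 holes -> [(1, 1), (1, 2), (3, 0), (3, 1), (3, 2), (3, 3), (4, 0), (4, 1), (4, 2), (4, 3), (6, 1), (6, 2)]
Unfold 3 (reflect across v@4): 24 holes -> [(1, 1), (1, 2), (1, 5), (1, 6), (3, 0), (3, 1), (3, 2), (3, 3), (3, 4), (3, 5), (3, 6), (3, 7), (4, 0), (4, 1), (4, 2), (4, 3), (4, 4), (4, 5), (4, 6), (4, 7), (6, 1), (6, 2), (6, 5), (6, 6)]

Answer: 24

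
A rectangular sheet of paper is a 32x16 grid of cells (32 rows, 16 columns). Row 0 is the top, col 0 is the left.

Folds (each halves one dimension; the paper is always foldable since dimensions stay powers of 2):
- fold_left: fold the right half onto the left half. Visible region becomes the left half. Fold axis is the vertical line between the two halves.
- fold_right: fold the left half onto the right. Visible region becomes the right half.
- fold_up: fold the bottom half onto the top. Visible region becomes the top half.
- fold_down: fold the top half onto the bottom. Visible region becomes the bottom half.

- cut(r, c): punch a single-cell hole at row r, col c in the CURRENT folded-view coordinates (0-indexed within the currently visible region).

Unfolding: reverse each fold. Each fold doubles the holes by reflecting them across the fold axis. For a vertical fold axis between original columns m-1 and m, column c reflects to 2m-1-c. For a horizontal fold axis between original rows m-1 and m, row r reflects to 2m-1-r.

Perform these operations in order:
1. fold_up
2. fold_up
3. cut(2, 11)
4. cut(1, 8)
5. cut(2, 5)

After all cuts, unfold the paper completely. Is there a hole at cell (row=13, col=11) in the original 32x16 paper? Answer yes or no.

Op 1 fold_up: fold axis h@16; visible region now rows[0,16) x cols[0,16) = 16x16
Op 2 fold_up: fold axis h@8; visible region now rows[0,8) x cols[0,16) = 8x16
Op 3 cut(2, 11): punch at orig (2,11); cuts so far [(2, 11)]; region rows[0,8) x cols[0,16) = 8x16
Op 4 cut(1, 8): punch at orig (1,8); cuts so far [(1, 8), (2, 11)]; region rows[0,8) x cols[0,16) = 8x16
Op 5 cut(2, 5): punch at orig (2,5); cuts so far [(1, 8), (2, 5), (2, 11)]; region rows[0,8) x cols[0,16) = 8x16
Unfold 1 (reflect across h@8): 6 holes -> [(1, 8), (2, 5), (2, 11), (13, 5), (13, 11), (14, 8)]
Unfold 2 (reflect across h@16): 12 holes -> [(1, 8), (2, 5), (2, 11), (13, 5), (13, 11), (14, 8), (17, 8), (18, 5), (18, 11), (29, 5), (29, 11), (30, 8)]
Holes: [(1, 8), (2, 5), (2, 11), (13, 5), (13, 11), (14, 8), (17, 8), (18, 5), (18, 11), (29, 5), (29, 11), (30, 8)]

Answer: yes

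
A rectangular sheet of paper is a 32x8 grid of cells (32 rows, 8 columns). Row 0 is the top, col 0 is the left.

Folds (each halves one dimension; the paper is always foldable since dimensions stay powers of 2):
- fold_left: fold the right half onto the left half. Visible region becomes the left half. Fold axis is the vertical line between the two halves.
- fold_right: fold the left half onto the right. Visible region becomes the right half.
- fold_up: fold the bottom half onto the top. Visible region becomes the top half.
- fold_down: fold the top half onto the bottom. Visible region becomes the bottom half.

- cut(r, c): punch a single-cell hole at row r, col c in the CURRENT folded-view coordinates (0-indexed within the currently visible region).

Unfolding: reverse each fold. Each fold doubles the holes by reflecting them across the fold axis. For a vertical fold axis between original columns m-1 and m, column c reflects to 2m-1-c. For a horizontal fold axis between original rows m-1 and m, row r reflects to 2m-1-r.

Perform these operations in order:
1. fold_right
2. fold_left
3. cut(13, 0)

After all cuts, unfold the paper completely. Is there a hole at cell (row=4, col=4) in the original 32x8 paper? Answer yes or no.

Answer: no

Derivation:
Op 1 fold_right: fold axis v@4; visible region now rows[0,32) x cols[4,8) = 32x4
Op 2 fold_left: fold axis v@6; visible region now rows[0,32) x cols[4,6) = 32x2
Op 3 cut(13, 0): punch at orig (13,4); cuts so far [(13, 4)]; region rows[0,32) x cols[4,6) = 32x2
Unfold 1 (reflect across v@6): 2 holes -> [(13, 4), (13, 7)]
Unfold 2 (reflect across v@4): 4 holes -> [(13, 0), (13, 3), (13, 4), (13, 7)]
Holes: [(13, 0), (13, 3), (13, 4), (13, 7)]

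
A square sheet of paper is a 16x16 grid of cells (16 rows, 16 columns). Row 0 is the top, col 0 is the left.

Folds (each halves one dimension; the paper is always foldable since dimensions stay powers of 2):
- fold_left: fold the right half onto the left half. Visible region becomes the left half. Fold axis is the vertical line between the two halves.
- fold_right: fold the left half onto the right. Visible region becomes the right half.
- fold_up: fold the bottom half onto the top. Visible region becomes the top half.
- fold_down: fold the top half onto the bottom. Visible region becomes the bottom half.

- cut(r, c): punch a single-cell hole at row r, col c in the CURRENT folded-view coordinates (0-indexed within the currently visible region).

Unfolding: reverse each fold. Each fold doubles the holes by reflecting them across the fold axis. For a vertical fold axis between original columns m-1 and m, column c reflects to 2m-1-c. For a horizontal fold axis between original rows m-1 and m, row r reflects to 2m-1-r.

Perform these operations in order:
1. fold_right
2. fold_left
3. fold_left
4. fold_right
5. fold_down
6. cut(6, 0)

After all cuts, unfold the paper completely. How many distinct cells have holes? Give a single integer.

Answer: 32

Derivation:
Op 1 fold_right: fold axis v@8; visible region now rows[0,16) x cols[8,16) = 16x8
Op 2 fold_left: fold axis v@12; visible region now rows[0,16) x cols[8,12) = 16x4
Op 3 fold_left: fold axis v@10; visible region now rows[0,16) x cols[8,10) = 16x2
Op 4 fold_right: fold axis v@9; visible region now rows[0,16) x cols[9,10) = 16x1
Op 5 fold_down: fold axis h@8; visible region now rows[8,16) x cols[9,10) = 8x1
Op 6 cut(6, 0): punch at orig (14,9); cuts so far [(14, 9)]; region rows[8,16) x cols[9,10) = 8x1
Unfold 1 (reflect across h@8): 2 holes -> [(1, 9), (14, 9)]
Unfold 2 (reflect across v@9): 4 holes -> [(1, 8), (1, 9), (14, 8), (14, 9)]
Unfold 3 (reflect across v@10): 8 holes -> [(1, 8), (1, 9), (1, 10), (1, 11), (14, 8), (14, 9), (14, 10), (14, 11)]
Unfold 4 (reflect across v@12): 16 holes -> [(1, 8), (1, 9), (1, 10), (1, 11), (1, 12), (1, 13), (1, 14), (1, 15), (14, 8), (14, 9), (14, 10), (14, 11), (14, 12), (14, 13), (14, 14), (14, 15)]
Unfold 5 (reflect across v@8): 32 holes -> [(1, 0), (1, 1), (1, 2), (1, 3), (1, 4), (1, 5), (1, 6), (1, 7), (1, 8), (1, 9), (1, 10), (1, 11), (1, 12), (1, 13), (1, 14), (1, 15), (14, 0), (14, 1), (14, 2), (14, 3), (14, 4), (14, 5), (14, 6), (14, 7), (14, 8), (14, 9), (14, 10), (14, 11), (14, 12), (14, 13), (14, 14), (14, 15)]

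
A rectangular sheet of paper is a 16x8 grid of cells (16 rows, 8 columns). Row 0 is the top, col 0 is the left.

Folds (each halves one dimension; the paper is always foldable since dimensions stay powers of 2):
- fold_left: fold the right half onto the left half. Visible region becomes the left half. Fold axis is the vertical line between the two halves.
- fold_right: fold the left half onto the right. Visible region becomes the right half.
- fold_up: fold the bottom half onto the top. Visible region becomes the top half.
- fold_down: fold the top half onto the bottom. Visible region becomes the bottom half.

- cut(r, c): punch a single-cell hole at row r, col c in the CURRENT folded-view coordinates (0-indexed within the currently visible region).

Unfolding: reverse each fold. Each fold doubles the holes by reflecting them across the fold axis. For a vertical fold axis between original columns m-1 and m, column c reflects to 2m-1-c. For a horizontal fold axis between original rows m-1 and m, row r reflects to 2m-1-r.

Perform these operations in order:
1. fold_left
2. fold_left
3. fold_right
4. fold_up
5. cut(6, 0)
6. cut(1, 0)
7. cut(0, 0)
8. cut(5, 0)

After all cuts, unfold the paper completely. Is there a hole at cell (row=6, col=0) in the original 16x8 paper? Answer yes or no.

Answer: yes

Derivation:
Op 1 fold_left: fold axis v@4; visible region now rows[0,16) x cols[0,4) = 16x4
Op 2 fold_left: fold axis v@2; visible region now rows[0,16) x cols[0,2) = 16x2
Op 3 fold_right: fold axis v@1; visible region now rows[0,16) x cols[1,2) = 16x1
Op 4 fold_up: fold axis h@8; visible region now rows[0,8) x cols[1,2) = 8x1
Op 5 cut(6, 0): punch at orig (6,1); cuts so far [(6, 1)]; region rows[0,8) x cols[1,2) = 8x1
Op 6 cut(1, 0): punch at orig (1,1); cuts so far [(1, 1), (6, 1)]; region rows[0,8) x cols[1,2) = 8x1
Op 7 cut(0, 0): punch at orig (0,1); cuts so far [(0, 1), (1, 1), (6, 1)]; region rows[0,8) x cols[1,2) = 8x1
Op 8 cut(5, 0): punch at orig (5,1); cuts so far [(0, 1), (1, 1), (5, 1), (6, 1)]; region rows[0,8) x cols[1,2) = 8x1
Unfold 1 (reflect across h@8): 8 holes -> [(0, 1), (1, 1), (5, 1), (6, 1), (9, 1), (10, 1), (14, 1), (15, 1)]
Unfold 2 (reflect across v@1): 16 holes -> [(0, 0), (0, 1), (1, 0), (1, 1), (5, 0), (5, 1), (6, 0), (6, 1), (9, 0), (9, 1), (10, 0), (10, 1), (14, 0), (14, 1), (15, 0), (15, 1)]
Unfold 3 (reflect across v@2): 32 holes -> [(0, 0), (0, 1), (0, 2), (0, 3), (1, 0), (1, 1), (1, 2), (1, 3), (5, 0), (5, 1), (5, 2), (5, 3), (6, 0), (6, 1), (6, 2), (6, 3), (9, 0), (9, 1), (9, 2), (9, 3), (10, 0), (10, 1), (10, 2), (10, 3), (14, 0), (14, 1), (14, 2), (14, 3), (15, 0), (15, 1), (15, 2), (15, 3)]
Unfold 4 (reflect across v@4): 64 holes -> [(0, 0), (0, 1), (0, 2), (0, 3), (0, 4), (0, 5), (0, 6), (0, 7), (1, 0), (1, 1), (1, 2), (1, 3), (1, 4), (1, 5), (1, 6), (1, 7), (5, 0), (5, 1), (5, 2), (5, 3), (5, 4), (5, 5), (5, 6), (5, 7), (6, 0), (6, 1), (6, 2), (6, 3), (6, 4), (6, 5), (6, 6), (6, 7), (9, 0), (9, 1), (9, 2), (9, 3), (9, 4), (9, 5), (9, 6), (9, 7), (10, 0), (10, 1), (10, 2), (10, 3), (10, 4), (10, 5), (10, 6), (10, 7), (14, 0), (14, 1), (14, 2), (14, 3), (14, 4), (14, 5), (14, 6), (14, 7), (15, 0), (15, 1), (15, 2), (15, 3), (15, 4), (15, 5), (15, 6), (15, 7)]
Holes: [(0, 0), (0, 1), (0, 2), (0, 3), (0, 4), (0, 5), (0, 6), (0, 7), (1, 0), (1, 1), (1, 2), (1, 3), (1, 4), (1, 5), (1, 6), (1, 7), (5, 0), (5, 1), (5, 2), (5, 3), (5, 4), (5, 5), (5, 6), (5, 7), (6, 0), (6, 1), (6, 2), (6, 3), (6, 4), (6, 5), (6, 6), (6, 7), (9, 0), (9, 1), (9, 2), (9, 3), (9, 4), (9, 5), (9, 6), (9, 7), (10, 0), (10, 1), (10, 2), (10, 3), (10, 4), (10, 5), (10, 6), (10, 7), (14, 0), (14, 1), (14, 2), (14, 3), (14, 4), (14, 5), (14, 6), (14, 7), (15, 0), (15, 1), (15, 2), (15, 3), (15, 4), (15, 5), (15, 6), (15, 7)]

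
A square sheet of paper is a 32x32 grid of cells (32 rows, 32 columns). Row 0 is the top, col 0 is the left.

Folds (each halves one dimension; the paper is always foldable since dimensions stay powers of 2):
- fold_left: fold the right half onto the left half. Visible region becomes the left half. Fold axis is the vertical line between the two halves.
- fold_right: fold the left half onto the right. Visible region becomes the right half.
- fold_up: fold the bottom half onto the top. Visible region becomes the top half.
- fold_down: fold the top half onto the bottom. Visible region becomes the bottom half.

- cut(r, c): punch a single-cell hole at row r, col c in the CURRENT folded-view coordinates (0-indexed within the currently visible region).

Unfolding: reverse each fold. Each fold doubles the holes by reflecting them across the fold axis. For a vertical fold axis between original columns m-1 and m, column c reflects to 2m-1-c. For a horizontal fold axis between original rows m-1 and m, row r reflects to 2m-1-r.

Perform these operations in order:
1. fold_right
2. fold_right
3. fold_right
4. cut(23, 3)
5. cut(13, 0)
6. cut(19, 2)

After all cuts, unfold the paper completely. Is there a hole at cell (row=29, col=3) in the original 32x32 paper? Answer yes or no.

Answer: no

Derivation:
Op 1 fold_right: fold axis v@16; visible region now rows[0,32) x cols[16,32) = 32x16
Op 2 fold_right: fold axis v@24; visible region now rows[0,32) x cols[24,32) = 32x8
Op 3 fold_right: fold axis v@28; visible region now rows[0,32) x cols[28,32) = 32x4
Op 4 cut(23, 3): punch at orig (23,31); cuts so far [(23, 31)]; region rows[0,32) x cols[28,32) = 32x4
Op 5 cut(13, 0): punch at orig (13,28); cuts so far [(13, 28), (23, 31)]; region rows[0,32) x cols[28,32) = 32x4
Op 6 cut(19, 2): punch at orig (19,30); cuts so far [(13, 28), (19, 30), (23, 31)]; region rows[0,32) x cols[28,32) = 32x4
Unfold 1 (reflect across v@28): 6 holes -> [(13, 27), (13, 28), (19, 25), (19, 30), (23, 24), (23, 31)]
Unfold 2 (reflect across v@24): 12 holes -> [(13, 19), (13, 20), (13, 27), (13, 28), (19, 17), (19, 22), (19, 25), (19, 30), (23, 16), (23, 23), (23, 24), (23, 31)]
Unfold 3 (reflect across v@16): 24 holes -> [(13, 3), (13, 4), (13, 11), (13, 12), (13, 19), (13, 20), (13, 27), (13, 28), (19, 1), (19, 6), (19, 9), (19, 14), (19, 17), (19, 22), (19, 25), (19, 30), (23, 0), (23, 7), (23, 8), (23, 15), (23, 16), (23, 23), (23, 24), (23, 31)]
Holes: [(13, 3), (13, 4), (13, 11), (13, 12), (13, 19), (13, 20), (13, 27), (13, 28), (19, 1), (19, 6), (19, 9), (19, 14), (19, 17), (19, 22), (19, 25), (19, 30), (23, 0), (23, 7), (23, 8), (23, 15), (23, 16), (23, 23), (23, 24), (23, 31)]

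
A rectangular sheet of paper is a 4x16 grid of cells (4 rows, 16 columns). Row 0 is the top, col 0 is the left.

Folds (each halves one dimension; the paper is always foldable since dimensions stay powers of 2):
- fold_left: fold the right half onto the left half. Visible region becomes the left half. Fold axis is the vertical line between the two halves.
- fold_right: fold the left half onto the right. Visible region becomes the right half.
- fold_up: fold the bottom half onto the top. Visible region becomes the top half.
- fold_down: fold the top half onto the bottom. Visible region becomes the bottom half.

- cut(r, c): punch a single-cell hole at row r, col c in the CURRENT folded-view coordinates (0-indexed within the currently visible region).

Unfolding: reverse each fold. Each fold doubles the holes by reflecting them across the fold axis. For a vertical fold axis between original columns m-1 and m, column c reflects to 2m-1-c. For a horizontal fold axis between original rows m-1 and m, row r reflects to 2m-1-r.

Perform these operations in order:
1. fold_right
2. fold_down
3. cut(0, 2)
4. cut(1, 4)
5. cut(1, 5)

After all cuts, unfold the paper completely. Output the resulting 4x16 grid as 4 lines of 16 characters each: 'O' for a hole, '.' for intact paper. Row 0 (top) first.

Answer: ..OO........OO..
.....O....O.....
.....O....O.....
..OO........OO..

Derivation:
Op 1 fold_right: fold axis v@8; visible region now rows[0,4) x cols[8,16) = 4x8
Op 2 fold_down: fold axis h@2; visible region now rows[2,4) x cols[8,16) = 2x8
Op 3 cut(0, 2): punch at orig (2,10); cuts so far [(2, 10)]; region rows[2,4) x cols[8,16) = 2x8
Op 4 cut(1, 4): punch at orig (3,12); cuts so far [(2, 10), (3, 12)]; region rows[2,4) x cols[8,16) = 2x8
Op 5 cut(1, 5): punch at orig (3,13); cuts so far [(2, 10), (3, 12), (3, 13)]; region rows[2,4) x cols[8,16) = 2x8
Unfold 1 (reflect across h@2): 6 holes -> [(0, 12), (0, 13), (1, 10), (2, 10), (3, 12), (3, 13)]
Unfold 2 (reflect across v@8): 12 holes -> [(0, 2), (0, 3), (0, 12), (0, 13), (1, 5), (1, 10), (2, 5), (2, 10), (3, 2), (3, 3), (3, 12), (3, 13)]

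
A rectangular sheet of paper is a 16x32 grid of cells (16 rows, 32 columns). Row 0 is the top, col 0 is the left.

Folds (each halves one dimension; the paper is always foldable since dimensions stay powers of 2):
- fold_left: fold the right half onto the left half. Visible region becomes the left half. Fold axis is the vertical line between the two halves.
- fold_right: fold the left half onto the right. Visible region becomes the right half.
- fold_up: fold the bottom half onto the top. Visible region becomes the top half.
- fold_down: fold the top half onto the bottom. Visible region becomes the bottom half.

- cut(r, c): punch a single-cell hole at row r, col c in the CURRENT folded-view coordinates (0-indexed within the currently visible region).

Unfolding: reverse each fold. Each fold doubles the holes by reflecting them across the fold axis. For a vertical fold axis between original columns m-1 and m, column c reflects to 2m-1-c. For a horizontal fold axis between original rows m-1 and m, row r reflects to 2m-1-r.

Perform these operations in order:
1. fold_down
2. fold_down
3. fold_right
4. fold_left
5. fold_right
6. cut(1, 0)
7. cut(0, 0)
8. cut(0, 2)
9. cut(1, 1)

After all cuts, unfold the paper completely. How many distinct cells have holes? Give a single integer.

Answer: 128

Derivation:
Op 1 fold_down: fold axis h@8; visible region now rows[8,16) x cols[0,32) = 8x32
Op 2 fold_down: fold axis h@12; visible region now rows[12,16) x cols[0,32) = 4x32
Op 3 fold_right: fold axis v@16; visible region now rows[12,16) x cols[16,32) = 4x16
Op 4 fold_left: fold axis v@24; visible region now rows[12,16) x cols[16,24) = 4x8
Op 5 fold_right: fold axis v@20; visible region now rows[12,16) x cols[20,24) = 4x4
Op 6 cut(1, 0): punch at orig (13,20); cuts so far [(13, 20)]; region rows[12,16) x cols[20,24) = 4x4
Op 7 cut(0, 0): punch at orig (12,20); cuts so far [(12, 20), (13, 20)]; region rows[12,16) x cols[20,24) = 4x4
Op 8 cut(0, 2): punch at orig (12,22); cuts so far [(12, 20), (12, 22), (13, 20)]; region rows[12,16) x cols[20,24) = 4x4
Op 9 cut(1, 1): punch at orig (13,21); cuts so far [(12, 20), (12, 22), (13, 20), (13, 21)]; region rows[12,16) x cols[20,24) = 4x4
Unfold 1 (reflect across v@20): 8 holes -> [(12, 17), (12, 19), (12, 20), (12, 22), (13, 18), (13, 19), (13, 20), (13, 21)]
Unfold 2 (reflect across v@24): 16 holes -> [(12, 17), (12, 19), (12, 20), (12, 22), (12, 25), (12, 27), (12, 28), (12, 30), (13, 18), (13, 19), (13, 20), (13, 21), (13, 26), (13, 27), (13, 28), (13, 29)]
Unfold 3 (reflect across v@16): 32 holes -> [(12, 1), (12, 3), (12, 4), (12, 6), (12, 9), (12, 11), (12, 12), (12, 14), (12, 17), (12, 19), (12, 20), (12, 22), (12, 25), (12, 27), (12, 28), (12, 30), (13, 2), (13, 3), (13, 4), (13, 5), (13, 10), (13, 11), (13, 12), (13, 13), (13, 18), (13, 19), (13, 20), (13, 21), (13, 26), (13, 27), (13, 28), (13, 29)]
Unfold 4 (reflect across h@12): 64 holes -> [(10, 2), (10, 3), (10, 4), (10, 5), (10, 10), (10, 11), (10, 12), (10, 13), (10, 18), (10, 19), (10, 20), (10, 21), (10, 26), (10, 27), (10, 28), (10, 29), (11, 1), (11, 3), (11, 4), (11, 6), (11, 9), (11, 11), (11, 12), (11, 14), (11, 17), (11, 19), (11, 20), (11, 22), (11, 25), (11, 27), (11, 28), (11, 30), (12, 1), (12, 3), (12, 4), (12, 6), (12, 9), (12, 11), (12, 12), (12, 14), (12, 17), (12, 19), (12, 20), (12, 22), (12, 25), (12, 27), (12, 28), (12, 30), (13, 2), (13, 3), (13, 4), (13, 5), (13, 10), (13, 11), (13, 12), (13, 13), (13, 18), (13, 19), (13, 20), (13, 21), (13, 26), (13, 27), (13, 28), (13, 29)]
Unfold 5 (reflect across h@8): 128 holes -> [(2, 2), (2, 3), (2, 4), (2, 5), (2, 10), (2, 11), (2, 12), (2, 13), (2, 18), (2, 19), (2, 20), (2, 21), (2, 26), (2, 27), (2, 28), (2, 29), (3, 1), (3, 3), (3, 4), (3, 6), (3, 9), (3, 11), (3, 12), (3, 14), (3, 17), (3, 19), (3, 20), (3, 22), (3, 25), (3, 27), (3, 28), (3, 30), (4, 1), (4, 3), (4, 4), (4, 6), (4, 9), (4, 11), (4, 12), (4, 14), (4, 17), (4, 19), (4, 20), (4, 22), (4, 25), (4, 27), (4, 28), (4, 30), (5, 2), (5, 3), (5, 4), (5, 5), (5, 10), (5, 11), (5, 12), (5, 13), (5, 18), (5, 19), (5, 20), (5, 21), (5, 26), (5, 27), (5, 28), (5, 29), (10, 2), (10, 3), (10, 4), (10, 5), (10, 10), (10, 11), (10, 12), (10, 13), (10, 18), (10, 19), (10, 20), (10, 21), (10, 26), (10, 27), (10, 28), (10, 29), (11, 1), (11, 3), (11, 4), (11, 6), (11, 9), (11, 11), (11, 12), (11, 14), (11, 17), (11, 19), (11, 20), (11, 22), (11, 25), (11, 27), (11, 28), (11, 30), (12, 1), (12, 3), (12, 4), (12, 6), (12, 9), (12, 11), (12, 12), (12, 14), (12, 17), (12, 19), (12, 20), (12, 22), (12, 25), (12, 27), (12, 28), (12, 30), (13, 2), (13, 3), (13, 4), (13, 5), (13, 10), (13, 11), (13, 12), (13, 13), (13, 18), (13, 19), (13, 20), (13, 21), (13, 26), (13, 27), (13, 28), (13, 29)]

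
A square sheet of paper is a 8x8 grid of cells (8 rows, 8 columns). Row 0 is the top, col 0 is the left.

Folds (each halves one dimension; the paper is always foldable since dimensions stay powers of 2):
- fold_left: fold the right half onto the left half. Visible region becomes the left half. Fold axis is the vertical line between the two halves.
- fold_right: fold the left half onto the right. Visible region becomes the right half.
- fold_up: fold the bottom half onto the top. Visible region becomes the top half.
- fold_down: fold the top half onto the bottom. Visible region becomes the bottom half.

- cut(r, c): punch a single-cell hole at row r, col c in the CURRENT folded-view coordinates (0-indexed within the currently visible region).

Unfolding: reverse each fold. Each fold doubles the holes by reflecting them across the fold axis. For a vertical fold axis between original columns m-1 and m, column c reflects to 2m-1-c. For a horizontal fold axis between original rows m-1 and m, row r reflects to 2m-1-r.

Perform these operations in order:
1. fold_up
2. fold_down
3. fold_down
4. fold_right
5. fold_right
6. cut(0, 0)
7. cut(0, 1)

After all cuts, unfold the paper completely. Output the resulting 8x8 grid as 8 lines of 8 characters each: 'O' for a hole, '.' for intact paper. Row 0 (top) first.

Op 1 fold_up: fold axis h@4; visible region now rows[0,4) x cols[0,8) = 4x8
Op 2 fold_down: fold axis h@2; visible region now rows[2,4) x cols[0,8) = 2x8
Op 3 fold_down: fold axis h@3; visible region now rows[3,4) x cols[0,8) = 1x8
Op 4 fold_right: fold axis v@4; visible region now rows[3,4) x cols[4,8) = 1x4
Op 5 fold_right: fold axis v@6; visible region now rows[3,4) x cols[6,8) = 1x2
Op 6 cut(0, 0): punch at orig (3,6); cuts so far [(3, 6)]; region rows[3,4) x cols[6,8) = 1x2
Op 7 cut(0, 1): punch at orig (3,7); cuts so far [(3, 6), (3, 7)]; region rows[3,4) x cols[6,8) = 1x2
Unfold 1 (reflect across v@6): 4 holes -> [(3, 4), (3, 5), (3, 6), (3, 7)]
Unfold 2 (reflect across v@4): 8 holes -> [(3, 0), (3, 1), (3, 2), (3, 3), (3, 4), (3, 5), (3, 6), (3, 7)]
Unfold 3 (reflect across h@3): 16 holes -> [(2, 0), (2, 1), (2, 2), (2, 3), (2, 4), (2, 5), (2, 6), (2, 7), (3, 0), (3, 1), (3, 2), (3, 3), (3, 4), (3, 5), (3, 6), (3, 7)]
Unfold 4 (reflect across h@2): 32 holes -> [(0, 0), (0, 1), (0, 2), (0, 3), (0, 4), (0, 5), (0, 6), (0, 7), (1, 0), (1, 1), (1, 2), (1, 3), (1, 4), (1, 5), (1, 6), (1, 7), (2, 0), (2, 1), (2, 2), (2, 3), (2, 4), (2, 5), (2, 6), (2, 7), (3, 0), (3, 1), (3, 2), (3, 3), (3, 4), (3, 5), (3, 6), (3, 7)]
Unfold 5 (reflect across h@4): 64 holes -> [(0, 0), (0, 1), (0, 2), (0, 3), (0, 4), (0, 5), (0, 6), (0, 7), (1, 0), (1, 1), (1, 2), (1, 3), (1, 4), (1, 5), (1, 6), (1, 7), (2, 0), (2, 1), (2, 2), (2, 3), (2, 4), (2, 5), (2, 6), (2, 7), (3, 0), (3, 1), (3, 2), (3, 3), (3, 4), (3, 5), (3, 6), (3, 7), (4, 0), (4, 1), (4, 2), (4, 3), (4, 4), (4, 5), (4, 6), (4, 7), (5, 0), (5, 1), (5, 2), (5, 3), (5, 4), (5, 5), (5, 6), (5, 7), (6, 0), (6, 1), (6, 2), (6, 3), (6, 4), (6, 5), (6, 6), (6, 7), (7, 0), (7, 1), (7, 2), (7, 3), (7, 4), (7, 5), (7, 6), (7, 7)]

Answer: OOOOOOOO
OOOOOOOO
OOOOOOOO
OOOOOOOO
OOOOOOOO
OOOOOOOO
OOOOOOOO
OOOOOOOO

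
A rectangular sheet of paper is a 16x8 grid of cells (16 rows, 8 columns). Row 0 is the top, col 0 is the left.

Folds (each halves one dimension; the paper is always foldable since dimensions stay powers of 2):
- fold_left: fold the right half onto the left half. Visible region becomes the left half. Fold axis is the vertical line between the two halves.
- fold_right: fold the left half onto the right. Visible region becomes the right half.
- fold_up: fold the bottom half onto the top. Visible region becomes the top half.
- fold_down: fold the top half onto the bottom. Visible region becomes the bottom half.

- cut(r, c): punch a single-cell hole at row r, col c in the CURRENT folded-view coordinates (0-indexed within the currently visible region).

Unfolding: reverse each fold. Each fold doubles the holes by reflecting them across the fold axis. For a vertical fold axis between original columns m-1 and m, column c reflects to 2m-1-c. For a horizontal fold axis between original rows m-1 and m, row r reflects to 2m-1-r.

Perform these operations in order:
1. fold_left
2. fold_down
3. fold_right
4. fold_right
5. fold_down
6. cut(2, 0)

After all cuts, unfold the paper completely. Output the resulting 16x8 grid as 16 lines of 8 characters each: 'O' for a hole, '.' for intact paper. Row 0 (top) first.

Answer: ........
OOOOOOOO
........
........
........
........
OOOOOOOO
........
........
OOOOOOOO
........
........
........
........
OOOOOOOO
........

Derivation:
Op 1 fold_left: fold axis v@4; visible region now rows[0,16) x cols[0,4) = 16x4
Op 2 fold_down: fold axis h@8; visible region now rows[8,16) x cols[0,4) = 8x4
Op 3 fold_right: fold axis v@2; visible region now rows[8,16) x cols[2,4) = 8x2
Op 4 fold_right: fold axis v@3; visible region now rows[8,16) x cols[3,4) = 8x1
Op 5 fold_down: fold axis h@12; visible region now rows[12,16) x cols[3,4) = 4x1
Op 6 cut(2, 0): punch at orig (14,3); cuts so far [(14, 3)]; region rows[12,16) x cols[3,4) = 4x1
Unfold 1 (reflect across h@12): 2 holes -> [(9, 3), (14, 3)]
Unfold 2 (reflect across v@3): 4 holes -> [(9, 2), (9, 3), (14, 2), (14, 3)]
Unfold 3 (reflect across v@2): 8 holes -> [(9, 0), (9, 1), (9, 2), (9, 3), (14, 0), (14, 1), (14, 2), (14, 3)]
Unfold 4 (reflect across h@8): 16 holes -> [(1, 0), (1, 1), (1, 2), (1, 3), (6, 0), (6, 1), (6, 2), (6, 3), (9, 0), (9, 1), (9, 2), (9, 3), (14, 0), (14, 1), (14, 2), (14, 3)]
Unfold 5 (reflect across v@4): 32 holes -> [(1, 0), (1, 1), (1, 2), (1, 3), (1, 4), (1, 5), (1, 6), (1, 7), (6, 0), (6, 1), (6, 2), (6, 3), (6, 4), (6, 5), (6, 6), (6, 7), (9, 0), (9, 1), (9, 2), (9, 3), (9, 4), (9, 5), (9, 6), (9, 7), (14, 0), (14, 1), (14, 2), (14, 3), (14, 4), (14, 5), (14, 6), (14, 7)]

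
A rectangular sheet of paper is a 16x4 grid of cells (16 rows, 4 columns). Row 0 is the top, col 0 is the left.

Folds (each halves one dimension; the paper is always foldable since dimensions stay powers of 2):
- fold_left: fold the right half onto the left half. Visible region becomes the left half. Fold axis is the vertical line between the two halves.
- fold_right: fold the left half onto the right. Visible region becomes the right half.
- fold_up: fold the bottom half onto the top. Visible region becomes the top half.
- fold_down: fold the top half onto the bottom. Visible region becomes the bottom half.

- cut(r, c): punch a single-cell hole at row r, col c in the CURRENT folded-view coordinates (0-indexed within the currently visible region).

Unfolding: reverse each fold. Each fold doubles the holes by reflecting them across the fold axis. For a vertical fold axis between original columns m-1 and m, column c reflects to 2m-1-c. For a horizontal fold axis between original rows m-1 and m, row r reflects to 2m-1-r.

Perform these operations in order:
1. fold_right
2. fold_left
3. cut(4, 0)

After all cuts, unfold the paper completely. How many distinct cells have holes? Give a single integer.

Answer: 4

Derivation:
Op 1 fold_right: fold axis v@2; visible region now rows[0,16) x cols[2,4) = 16x2
Op 2 fold_left: fold axis v@3; visible region now rows[0,16) x cols[2,3) = 16x1
Op 3 cut(4, 0): punch at orig (4,2); cuts so far [(4, 2)]; region rows[0,16) x cols[2,3) = 16x1
Unfold 1 (reflect across v@3): 2 holes -> [(4, 2), (4, 3)]
Unfold 2 (reflect across v@2): 4 holes -> [(4, 0), (4, 1), (4, 2), (4, 3)]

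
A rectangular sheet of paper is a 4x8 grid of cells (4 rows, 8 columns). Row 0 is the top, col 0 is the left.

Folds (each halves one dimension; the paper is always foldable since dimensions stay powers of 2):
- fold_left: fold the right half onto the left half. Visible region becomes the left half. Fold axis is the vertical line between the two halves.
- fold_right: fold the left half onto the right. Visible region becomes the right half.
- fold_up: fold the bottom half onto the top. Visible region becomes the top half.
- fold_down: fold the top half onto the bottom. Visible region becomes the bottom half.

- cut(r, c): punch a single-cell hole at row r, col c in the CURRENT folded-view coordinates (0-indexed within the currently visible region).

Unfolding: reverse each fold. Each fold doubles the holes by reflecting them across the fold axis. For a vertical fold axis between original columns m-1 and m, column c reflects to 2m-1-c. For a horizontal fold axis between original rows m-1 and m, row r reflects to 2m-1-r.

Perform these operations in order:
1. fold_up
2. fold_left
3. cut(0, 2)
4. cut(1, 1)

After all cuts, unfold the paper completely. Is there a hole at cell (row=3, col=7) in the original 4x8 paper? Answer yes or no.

Answer: no

Derivation:
Op 1 fold_up: fold axis h@2; visible region now rows[0,2) x cols[0,8) = 2x8
Op 2 fold_left: fold axis v@4; visible region now rows[0,2) x cols[0,4) = 2x4
Op 3 cut(0, 2): punch at orig (0,2); cuts so far [(0, 2)]; region rows[0,2) x cols[0,4) = 2x4
Op 4 cut(1, 1): punch at orig (1,1); cuts so far [(0, 2), (1, 1)]; region rows[0,2) x cols[0,4) = 2x4
Unfold 1 (reflect across v@4): 4 holes -> [(0, 2), (0, 5), (1, 1), (1, 6)]
Unfold 2 (reflect across h@2): 8 holes -> [(0, 2), (0, 5), (1, 1), (1, 6), (2, 1), (2, 6), (3, 2), (3, 5)]
Holes: [(0, 2), (0, 5), (1, 1), (1, 6), (2, 1), (2, 6), (3, 2), (3, 5)]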